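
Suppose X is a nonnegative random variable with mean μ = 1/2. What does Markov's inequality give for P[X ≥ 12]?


μ = E[X] = 1/2, a = 12.
Markov: P[X ≥ 12] ≤ μ/a = (1/2)/12 = 1/24.
Numerically: ≈ 0.04167.
(Since a = 12 > μ = 0.50000, the bound 1/24 is < 1 and informative.)

P[X ≥ 12] ≤ 1/24 ≈ 0.04167.


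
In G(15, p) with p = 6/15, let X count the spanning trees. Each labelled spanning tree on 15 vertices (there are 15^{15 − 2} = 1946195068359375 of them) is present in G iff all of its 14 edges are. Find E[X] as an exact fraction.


K_15 has 15^{15 − 2} = 1946195068359375 labelled spanning trees.
For each such spanning tree H, let X_H = 1 if all 14 edges of H are present in G. Then P[X_H = 1] = p^{14} = (2/5)^{14} = 16384/6103515625.
Summing the indicators: E[X] = Σ_H E[X_H] = 1946195068359375 · p^{14} = 1946195068359375 · 16384/6103515625 = 26121388032/5.
Numerically: E[X] ≈ 5.22e+09.

E[X] = 1946195068359375 · (2/5)^{14} = 26121388032/5 ≈ 5.22e+09.


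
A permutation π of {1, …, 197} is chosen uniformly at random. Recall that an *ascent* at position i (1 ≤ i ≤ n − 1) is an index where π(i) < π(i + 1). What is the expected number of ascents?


Write X = Σ X_I over i = 1, …, 196, with X_I the indicator of one ascent.
There are 196 indicators.
For each fixed i, the pair (π(i), π(i+1)) is a uniformly random ordered pair of distinct values from {1, …, 197}; by symmetry P[π(i) < π(i+1)] = 1/2.
By linearity: E[X] = 196 · (1/2) = (197 − 1) · (1/2) = 98 ≈ 98.000.

E[X] = 98 = 98.000.


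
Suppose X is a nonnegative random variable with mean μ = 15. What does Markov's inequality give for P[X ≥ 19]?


μ = E[X] = 15, a = 19.
Markov: P[X ≥ 19] ≤ μ/a = (15)/19 = 15/19.
Numerically: ≈ 0.78947.
(Since a = 19 > μ = 15.00000, the bound 15/19 is < 1 and informative.)

P[X ≥ 19] ≤ 15/19 ≈ 0.78947.


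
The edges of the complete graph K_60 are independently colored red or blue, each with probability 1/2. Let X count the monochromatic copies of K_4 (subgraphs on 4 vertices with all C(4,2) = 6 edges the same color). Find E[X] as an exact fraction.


Let X = Σ_S X_S over the C(60, 4) = 487635 subsets S of size 4, where X_S = 1 if the K_4 on S is monochromatic.
For a fixed S, the K_4 on S has C(4, 2) = 6 edges. P[all 6 edges red] = (1/2)^6, and likewise for blue, so P[monochromatic] = 2·(1/2)^6 = 2^{1 − 6} = 1/32.
Summing: E[X] = C(60, 4) · 2^{1 − 6} = 487635 · 1/32 = 487635/32.
Numerically: E[X] ≈ 15238.5938.

E[X] = C(60,4)·2^(1−C(4,2)) = 487635/32 ≈ 15238.5938.


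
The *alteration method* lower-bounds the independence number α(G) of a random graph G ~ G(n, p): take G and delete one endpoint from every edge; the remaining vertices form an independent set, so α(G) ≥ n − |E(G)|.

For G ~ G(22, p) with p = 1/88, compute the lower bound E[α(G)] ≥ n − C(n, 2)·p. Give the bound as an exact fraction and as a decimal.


E[|E(G)|] = C(22, 2)·p = 231 · (1/88) = 21/8.
E[α(G)] ≥ n − E[|E(G)|] = 22 − 21/8 = 155/8.
Numerically: ≈ 19.375.
(This is only a lower bound; the true E[α(G)] may be larger.)

E[α(G)] ≥ 155/8 ≈ 19.375.


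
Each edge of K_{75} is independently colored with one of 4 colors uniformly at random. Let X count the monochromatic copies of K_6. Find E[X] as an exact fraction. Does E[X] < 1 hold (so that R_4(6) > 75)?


E[X] = C(75, 6) · 4^{1 − 15} = 201359550 · 4^{−14} = 201359550/268435456.
As a reduced fraction: E[X] = 100679775/134217728 ≈ 0.7501228.
Is E[X] < 1? YES.
Since E[X] < 1, there exists a 4-coloring of K_{75} with no monochromatic K_6; hence R_4(6) > 75.

E[X] = 100679775/134217728 ≈ 0.7501228; E[X] < 1, so R_4(6) > 75.


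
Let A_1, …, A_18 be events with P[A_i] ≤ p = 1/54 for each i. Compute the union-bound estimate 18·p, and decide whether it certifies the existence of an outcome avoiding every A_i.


Union bound: P[∪_{i=1}^{18} A_i] ≤ Σ_i P[A_i] ≤ 18·p = 18·(1/54) = 1/3.
Numerically: 1/3 ≈ 0.3333333.
Is 1/3 < 1? YES.
Since P[∪ A_i] ≤ 1/3 < 1, the complement has P[∩ A_i^c] ≥ 1 − 1/3 = 2/3 > 0, so some outcome avoids every A_i.

18·p = 1/3 ≈ 0.3333333; existence CERTIFIED by the union bound.


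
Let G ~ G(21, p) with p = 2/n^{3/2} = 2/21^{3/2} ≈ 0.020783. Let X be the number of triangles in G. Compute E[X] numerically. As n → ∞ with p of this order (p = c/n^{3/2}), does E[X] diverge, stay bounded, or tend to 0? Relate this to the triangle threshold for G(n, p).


Number of potential triangles: C(21, 3) = 1330.
Each occurs with probability p³ ≈ (0.020783)³ ≈ 8.9764199e-06.
By linearity: E[X] = C(21, 3)·p³ ≈ 1330 · 8.9764199e-06 ≈ 0.01194.
Since α = 3/2 > 1, p = c/n^{3/2} = o(1/n) is below the triangle threshold p ~ 1/n. Asymptotically E[X] ~ (c³/6)·n^{3(1−α)} = (2³/6)·n^{-1.5} → 0, so by Markov's inequality G has no triangles w.h.p.

E[X] ≈ 0.01194; in regime p = Θ(1/n^{3/2}) E[X] tends to 0 (below the triangle threshold p ~ 1/n).


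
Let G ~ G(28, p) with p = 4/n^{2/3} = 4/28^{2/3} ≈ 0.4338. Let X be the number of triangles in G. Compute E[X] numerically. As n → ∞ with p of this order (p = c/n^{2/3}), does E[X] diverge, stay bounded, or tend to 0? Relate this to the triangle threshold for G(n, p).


Number of potential triangles: C(28, 3) = 3276.
Each occurs with probability p³ ≈ (0.4338)³ ≈ 8.1632653e-02.
By linearity: E[X] = C(28, 3)·p³ ≈ 3276 · 8.1632653e-02 ≈ 267.42857.
Since α = 2/3 < 1, p = c/n^{2/3} ≫ 1/n is above the triangle threshold p ~ 1/n. Asymptotically E[X] ~ (c³/6)·n^{3(1−α)} = (4³/6)·n^{1} → ∞; triangles are abundant w.h.p.

E[X] ≈ 267.42857; in regime p = Θ(1/n^{2/3}) E[X] diverges (above the triangle threshold p ~ 1/n).


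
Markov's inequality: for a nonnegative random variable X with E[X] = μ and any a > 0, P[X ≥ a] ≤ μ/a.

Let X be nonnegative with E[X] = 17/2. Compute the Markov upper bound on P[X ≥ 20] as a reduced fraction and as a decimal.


μ = E[X] = 17/2, a = 20.
Markov: P[X ≥ 20] ≤ μ/a = (17/2)/20 = 17/40.
Numerically: ≈ 0.4250.
(Since a = 20 > μ = 8.5000, the bound 17/40 is < 1 and informative.)

P[X ≥ 20] ≤ 17/40 ≈ 0.4250.


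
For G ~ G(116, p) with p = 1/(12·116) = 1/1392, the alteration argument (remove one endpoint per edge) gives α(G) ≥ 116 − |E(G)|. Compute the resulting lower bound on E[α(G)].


E[|E(G)|] = C(116, 2)·p = 6670 · (1/1392) = 115/24.
E[α(G)] ≥ n − E[|E(G)|] = 116 − 115/24 = 2669/24.
Numerically: ≈ 111.20833.
(This is only a lower bound; the true E[α(G)] may be larger.)

E[α(G)] ≥ 2669/24 ≈ 111.20833.


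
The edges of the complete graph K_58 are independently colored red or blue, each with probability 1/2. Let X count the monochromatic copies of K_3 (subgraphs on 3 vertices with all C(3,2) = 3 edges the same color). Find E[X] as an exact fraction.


Let X = Σ_S X_S over the C(58, 3) = 30856 subsets S of size 3, where X_S = 1 if the K_3 on S is monochromatic.
For a fixed S, the K_3 on S has C(3, 2) = 3 edges. P[all 3 edges red] = (1/2)^3, and likewise for blue, so P[monochromatic] = 2·(1/2)^3 = 2^{1 − 3} = 1/4.
By linearity of expectation: E[X] = C(58, 3) · 2^{1 − 3} = 30856 · 1/4 = 7714.
Numerically: E[X] ≈ 7714.0000.

E[X] = C(58,3)·2^(1−C(3,2)) = 7714 ≈ 7714.0000.


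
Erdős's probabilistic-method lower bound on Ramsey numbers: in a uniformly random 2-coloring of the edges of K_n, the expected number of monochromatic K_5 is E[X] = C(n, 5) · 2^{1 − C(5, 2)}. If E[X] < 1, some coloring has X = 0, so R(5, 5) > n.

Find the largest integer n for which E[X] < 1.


We need C(n, 5) · 2^{1 − 10} < 1, i.e. C(n, 5) < 2^{10 − 1} = 512.
Check values of n near the boundary:
  n = 7: C(7, 5) = 21; 21 < 512? YES
  n = 8: C(8, 5) = 56; 56 < 512? YES
  n = 9: C(9, 5) = 126; 126 < 512? YES
  n = 10: C(10, 5) = 252; 252 < 512? YES
  n = 11: C(11, 5) = 462; 462 < 512? YES
  n = 12: C(12, 5) = 792; 792 < 512? NO
  n = 13: C(13, 5) = 1287; 1287 < 512? NO
The largest n with C(n, 5) < 512 is n = 11 (where E[X] = 231/256 ≈ 0.90234). Hence R(5, 5) > 11, i.e. R(5, 5) ≥ 12.

Largest n = 11; hence R(5, 5) > 11.


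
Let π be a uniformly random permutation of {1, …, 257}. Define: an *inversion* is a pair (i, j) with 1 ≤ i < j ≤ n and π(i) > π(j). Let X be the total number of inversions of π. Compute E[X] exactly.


Write X = Σ X_I over the C(257, 2) = 32896 pairs i < j, with X_I the indicator of one inversion.
There are 32896 indicators.
For each fixed pair i < j, the values π(i) and π(j) are two distinct elements of {1, …, 257} in uniformly random order; by symmetry P[π(i) > π(j)] = 1/2.
By linearity: E[X] = 32896 · (1/2) = C(257, 2) · (1/2) = 32896/2 = 16448 ≈ 16448.00000.

E[X] = 16448 = 16448.00000.


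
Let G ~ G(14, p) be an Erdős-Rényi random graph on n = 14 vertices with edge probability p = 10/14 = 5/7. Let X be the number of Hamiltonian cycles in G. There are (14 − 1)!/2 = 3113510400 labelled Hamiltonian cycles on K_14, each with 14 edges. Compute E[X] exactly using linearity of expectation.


K_14 has (14 − 1)!/2 = 3113510400 labelled Hamiltonian cycles.
For each such Hamiltonian cycle H, let X_H = 1 if all 14 edges of H are present in G. Then P[X_H = 1] = p^{14} = (5/7)^{14} = 6103515625/678223072849.
Summing the indicators: E[X] = Σ_H E[X_H] = 3113510400 · p^{14} = 3113510400 · 6103515625/678223072849 = 2714765625000000000/96889010407.
Numerically: E[X] ≈ 2.8019e+07.

E[X] = 3113510400 · (5/7)^{14} = 2714765625000000000/96889010407 ≈ 2.8019e+07.


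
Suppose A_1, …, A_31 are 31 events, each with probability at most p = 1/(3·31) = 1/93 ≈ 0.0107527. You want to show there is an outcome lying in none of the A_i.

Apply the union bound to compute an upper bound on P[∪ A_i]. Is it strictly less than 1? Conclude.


Union bound: P[∪_{i=1}^{31} A_i] ≤ Σ_i P[A_i] ≤ 31·p = 31·(1/93) = 1/3.
Numerically: 1/3 ≈ 0.3333333.
Is 1/3 < 1? YES.
Since P[∪ A_i] ≤ 1/3 < 1, the complement has P[∩ A_i^c] ≥ 1 − 1/3 = 2/3 > 0, so some outcome avoids every A_i.

31·p = 1/3 ≈ 0.3333333; existence CERTIFIED by the union bound.


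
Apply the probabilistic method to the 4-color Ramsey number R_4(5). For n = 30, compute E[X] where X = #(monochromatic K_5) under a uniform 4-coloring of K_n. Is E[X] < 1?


E[X] = C(30, 5) · 4^{1 − 10} = 142506 · 4^{−9} = 142506/262144.
As a reduced fraction: E[X] = 71253/131072 ≈ 0.5436172.
Is E[X] < 1? YES.
Since E[X] < 1, there exists a 4-coloring of K_{30} with no monochromatic K_5; hence R_4(5) > 30.

E[X] = 71253/131072 ≈ 0.5436172; E[X] < 1, so R_4(5) > 30.


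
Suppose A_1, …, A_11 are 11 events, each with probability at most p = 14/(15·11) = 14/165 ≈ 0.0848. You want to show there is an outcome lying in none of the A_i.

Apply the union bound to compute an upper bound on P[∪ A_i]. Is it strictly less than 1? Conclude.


Union bound: P[∪_{i=1}^{11} A_i] ≤ Σ_i P[A_i] ≤ 11·p = 11·(14/165) = 14/15.
Numerically: 14/15 ≈ 0.9333.
Is 14/15 < 1? YES.
Since P[∪ A_i] ≤ 14/15 < 1, the complement has P[∩ A_i^c] ≥ 1 − 14/15 = 1/15 > 0, so some outcome avoids every A_i.

11·p = 14/15 ≈ 0.9333; existence CERTIFIED by the union bound.


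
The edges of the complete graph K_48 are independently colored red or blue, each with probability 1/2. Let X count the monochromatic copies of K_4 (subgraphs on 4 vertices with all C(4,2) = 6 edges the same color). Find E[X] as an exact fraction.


Let X = Σ_S X_S over the C(48, 4) = 194580 subsets S of size 4, where X_S = 1 if the K_4 on S is monochromatic.
For a fixed S, the K_4 on S has C(4, 2) = 6 edges. P[all 6 edges red] = (1/2)^6, and likewise for blue, so P[monochromatic] = 2·(1/2)^6 = 2^{1 − 6} = 1/32.
By linearity: E[X] = C(48, 4) · 2^{1 − 6} = 194580 · 1/32 = 48645/8.
Numerically: E[X] ≈ 6080.625.

E[X] = C(48,4)·2^(1−C(4,2)) = 48645/8 ≈ 6080.625.


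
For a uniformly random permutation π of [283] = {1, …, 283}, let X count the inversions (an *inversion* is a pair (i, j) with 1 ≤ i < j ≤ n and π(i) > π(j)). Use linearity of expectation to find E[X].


Write X = Σ X_I over the C(283, 2) = 39903 pairs i < j, with X_I the indicator of one inversion.
There are 39903 indicators.
For each fixed pair i < j, the values π(i) and π(j) are two distinct elements of {1, …, 283} in uniformly random order; by symmetry P[π(i) > π(j)] = 1/2.
By linearity: E[X] = 39903 · (1/2) = C(283, 2) · (1/2) = 39903/2 = 39903/2 ≈ 19951.500.

E[X] = 39903/2 = 19951.500.


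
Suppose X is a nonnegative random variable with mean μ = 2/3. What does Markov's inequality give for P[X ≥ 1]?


μ = E[X] = 2/3, a = 1.
Markov: P[X ≥ 1] ≤ μ/a = (2/3)/1 = 2/3.
Numerically: ≈ 0.667.
(Since a = 1 > μ = 0.667, the bound 2/3 is < 1 and informative.)

P[X ≥ 1] ≤ 2/3 ≈ 0.667.


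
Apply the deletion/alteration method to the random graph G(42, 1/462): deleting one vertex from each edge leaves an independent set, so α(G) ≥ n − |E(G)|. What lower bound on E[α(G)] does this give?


E[|E(G)|] = C(42, 2)·p = 861 · (1/462) = 41/22.
E[α(G)] ≥ n − E[|E(G)|] = 42 − 41/22 = 883/22.
Numerically: ≈ 40.13636.
(This is only a lower bound; the true E[α(G)] may be larger.)

E[α(G)] ≥ 883/22 ≈ 40.13636.


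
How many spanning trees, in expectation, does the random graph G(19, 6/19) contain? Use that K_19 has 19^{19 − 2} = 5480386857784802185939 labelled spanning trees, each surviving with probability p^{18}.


K_19 has 19^{19 − 2} = 5480386857784802185939 labelled spanning trees.
For each such spanning tree H, let X_H = 1 if all 18 edges of H are present in G. Then P[X_H = 1] = p^{18} = (6/19)^{18} = 101559956668416/104127350297911241532841.
By linearity of expectation: E[X] = Σ_H E[X_H] = 5480386857784802185939 · p^{18} = 5480386857784802185939 · 101559956668416/104127350297911241532841 = 101559956668416/19.
Numerically: E[X] ≈ 5.3453e+12.

E[X] = 5480386857784802185939 · (6/19)^{18} = 101559956668416/19 ≈ 5.3453e+12.


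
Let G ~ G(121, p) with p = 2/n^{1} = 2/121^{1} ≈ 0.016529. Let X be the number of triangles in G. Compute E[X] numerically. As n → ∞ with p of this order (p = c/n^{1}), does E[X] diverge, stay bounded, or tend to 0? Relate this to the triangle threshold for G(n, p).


Number of potential triangles: C(121, 3) = 287980.
Each occurs with probability p³ ≈ (0.016529)³ ≈ 4.5157914e-06.
By linearity: E[X] = C(121, 3)·p³ ≈ 287980 · 4.5157914e-06 ≈ 1.30046.
Here α = 1, so p = 2/n is exactly at the triangle threshold p ~ 1/n. Asymptotically E[X] → c³/6 = 2³/6 = 4/3 ≈ 1.33333, a bounded constant. In this regime the triangle count is asymptotically Poisson(c³/6).

E[X] ≈ 1.30046; in regime p = Θ(1/n^{1}) E[X] stays bounded (at the triangle threshold p ~ 1/n).


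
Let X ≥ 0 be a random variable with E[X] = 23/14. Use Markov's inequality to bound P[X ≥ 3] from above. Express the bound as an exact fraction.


μ = E[X] = 23/14, a = 3.
Markov: P[X ≥ 3] ≤ μ/a = (23/14)/3 = 23/42.
Numerically: ≈ 0.548.
(Since a = 3 > μ = 1.643, the bound 23/42 is < 1 and informative.)

P[X ≥ 3] ≤ 23/42 ≈ 0.548.


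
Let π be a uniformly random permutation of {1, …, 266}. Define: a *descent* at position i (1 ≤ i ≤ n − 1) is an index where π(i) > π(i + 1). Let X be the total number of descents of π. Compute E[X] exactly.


Write X = Σ X_I over i = 1, …, 265, with X_I the indicator of one descent.
There are 265 indicators.
For each fixed i, the pair (π(i), π(i+1)) is a uniformly random ordered pair of distinct values from {1, …, 266}; by symmetry P[π(i) > π(i+1)] = 1/2.
By linearity: E[X] = 265 · (1/2) = (266 − 1) · (1/2) = 265/2 ≈ 132.500.

E[X] = 265/2 = 132.500.


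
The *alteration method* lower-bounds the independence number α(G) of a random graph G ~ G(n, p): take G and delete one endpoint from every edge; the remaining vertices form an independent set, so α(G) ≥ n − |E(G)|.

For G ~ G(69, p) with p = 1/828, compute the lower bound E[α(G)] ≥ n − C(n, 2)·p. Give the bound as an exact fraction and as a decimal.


E[|E(G)|] = C(69, 2)·p = 2346 · (1/828) = 17/6.
E[α(G)] ≥ n − E[|E(G)|] = 69 − 17/6 = 397/6.
Numerically: ≈ 66.167.
(This is only a lower bound; the true E[α(G)] may be larger.)

E[α(G)] ≥ 397/6 ≈ 66.167.


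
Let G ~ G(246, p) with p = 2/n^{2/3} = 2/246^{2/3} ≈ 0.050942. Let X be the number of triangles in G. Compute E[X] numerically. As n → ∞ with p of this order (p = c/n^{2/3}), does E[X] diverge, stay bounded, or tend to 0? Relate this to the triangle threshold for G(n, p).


Number of potential triangles: C(246, 3) = 2450980.
Each occurs with probability p³ ≈ (0.050942)³ ≈ 1.3219644e-04.
By linearity: E[X] = C(246, 3)·p³ ≈ 2450980 · 1.3219644e-04 ≈ 324.01084.
Since α = 2/3 < 1, p = c/n^{2/3} ≫ 1/n is above the triangle threshold p ~ 1/n. Asymptotically E[X] ~ (c³/6)·n^{3(1−α)} = (2³/6)·n^{1} → ∞; triangles are abundant w.h.p.

E[X] ≈ 324.01084; in regime p = Θ(1/n^{2/3}) E[X] diverges (above the triangle threshold p ~ 1/n).


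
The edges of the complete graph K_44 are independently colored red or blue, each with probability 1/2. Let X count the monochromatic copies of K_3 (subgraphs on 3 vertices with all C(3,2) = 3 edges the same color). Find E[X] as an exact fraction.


Let X = Σ_S X_S over the C(44, 3) = 13244 subsets S of size 3, where X_S = 1 if the K_3 on S is monochromatic.
For a fixed S, the K_3 on S has C(3, 2) = 3 edges. P[all 3 edges red] = (1/2)^3, and likewise for blue, so P[monochromatic] = 2·(1/2)^3 = 2^{1 − 3} = 1/4.
By linearity of expectation: E[X] = C(44, 3) · 2^{1 − 3} = 13244 · 1/4 = 3311.
Numerically: E[X] ≈ 3311.00000.

E[X] = C(44,3)·2^(1−C(3,2)) = 3311 ≈ 3311.00000.


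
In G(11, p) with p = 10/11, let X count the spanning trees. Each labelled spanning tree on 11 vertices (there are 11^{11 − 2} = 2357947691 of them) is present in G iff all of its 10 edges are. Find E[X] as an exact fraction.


K_11 has 11^{11 − 2} = 2357947691 labelled spanning trees.
For each such spanning tree H, let X_H = 1 if all 10 edges of H are present in G. Then P[X_H = 1] = p^{10} = (10/11)^{10} = 10000000000/25937424601.
Summing the indicators: E[X] = Σ_H E[X_H] = 2357947691 · p^{10} = 2357947691 · 10000000000/25937424601 = 10000000000/11.
Numerically: E[X] ≈ 9.09e+08.

E[X] = 2357947691 · (10/11)^{10} = 10000000000/11 ≈ 9.09e+08.


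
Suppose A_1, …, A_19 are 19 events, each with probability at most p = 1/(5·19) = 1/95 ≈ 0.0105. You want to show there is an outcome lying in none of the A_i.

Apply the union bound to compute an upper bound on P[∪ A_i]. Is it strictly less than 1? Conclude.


Union bound: P[∪_{i=1}^{19} A_i] ≤ Σ_i P[A_i] ≤ 19·p = 19·(1/95) = 1/5.
Numerically: 1/5 ≈ 0.2000.
Is 1/5 < 1? YES.
Since P[∪ A_i] ≤ 1/5 < 1, the complement has P[∩ A_i^c] ≥ 1 − 1/5 = 4/5 > 0, so some outcome avoids every A_i.

19·p = 1/5 ≈ 0.2000; existence CERTIFIED by the union bound.


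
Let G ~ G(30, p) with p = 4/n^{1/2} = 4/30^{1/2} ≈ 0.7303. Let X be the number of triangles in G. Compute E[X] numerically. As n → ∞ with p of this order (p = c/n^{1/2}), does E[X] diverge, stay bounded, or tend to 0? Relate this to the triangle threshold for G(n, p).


Number of potential triangles: C(30, 3) = 4060.
Each occurs with probability p³ ≈ (0.7303)³ ≈ 3.8949160e-01.
By linearity: E[X] = C(30, 3)·p³ ≈ 4060 · 3.8949160e-01 ≈ 1581.33588.
Since α = 1/2 < 1, p = c/n^{1/2} ≫ 1/n is above the triangle threshold p ~ 1/n. Asymptotically E[X] ~ (c³/6)·n^{3(1−α)} = (4³/6)·n^{1.5} → ∞; triangles are abundant w.h.p.

E[X] ≈ 1581.33588; in regime p = Θ(1/n^{1/2}) E[X] diverges (above the triangle threshold p ~ 1/n).


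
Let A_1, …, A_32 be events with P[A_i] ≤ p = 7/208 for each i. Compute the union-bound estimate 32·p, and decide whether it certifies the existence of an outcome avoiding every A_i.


Union bound: P[∪_{i=1}^{32} A_i] ≤ Σ_i P[A_i] ≤ 32·p = 32·(7/208) = 14/13.
Numerically: 14/13 ≈ 1.07692.
Is 14/13 < 1? NO.
Since the bound 14/13 is ≥ 1, the union bound is uninformative here; it does NOT by itself certify existence.

32·p = 14/13 ≈ 1.07692; existence NOT certified by the union bound.


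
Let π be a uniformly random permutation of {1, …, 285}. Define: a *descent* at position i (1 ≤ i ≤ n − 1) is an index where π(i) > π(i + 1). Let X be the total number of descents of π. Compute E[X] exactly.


Write X = Σ X_I over i = 1, …, 284, with X_I the indicator of one descent.
There are 284 indicators.
For each fixed i, the pair (π(i), π(i+1)) is a uniformly random ordered pair of distinct values from {1, …, 285}; by symmetry P[π(i) > π(i+1)] = 1/2.
By linearity: E[X] = 284 · (1/2) = (285 − 1) · (1/2) = 142 ≈ 142.000.

E[X] = 142 = 142.000.


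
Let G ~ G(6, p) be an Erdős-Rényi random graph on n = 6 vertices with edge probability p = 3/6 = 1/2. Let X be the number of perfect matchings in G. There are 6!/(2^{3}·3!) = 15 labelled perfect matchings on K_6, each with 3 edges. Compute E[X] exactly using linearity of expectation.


K_6 has 6!/(2^{3}·3!) = 15 labelled perfect matchings.
For each such perfect matching H, let X_H = 1 if all 3 edges of H are present in G. Then P[X_H = 1] = p^{3} = (1/2)^{3} = 1/8.
By linearity: E[X] = Σ_H E[X_H] = 15 · p^{3} = 15 · 1/8 = 15/8.
Numerically: E[X] ≈ 1.88.

E[X] = 15 · (1/2)^{3} = 15/8 ≈ 1.88.


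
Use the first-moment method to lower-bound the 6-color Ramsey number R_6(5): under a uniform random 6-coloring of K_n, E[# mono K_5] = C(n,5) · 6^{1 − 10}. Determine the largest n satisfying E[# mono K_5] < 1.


We need C(n, 5) · 6^{1 − 10} < 1, i.e. C(n, 5) < 6^{10 − 1} = 10077696.
Check values of n near the boundary:
  n = 66: C(66, 5) = 8936928; 8936928 < 10077696? YES
  n = 67: C(67, 5) = 9657648; 9657648 < 10077696? YES
  n = 68: C(68, 5) = 10424128; 10424128 < 10077696? NO
The largest n with C(n, 5) < 10077696 is n = 67 (where E[X] = 67067/69984 ≈ 0.958319). Hence R_6(5) > 67, i.e. R_6(5) ≥ 68.

Largest n = 67; hence R_6(5) > 67.


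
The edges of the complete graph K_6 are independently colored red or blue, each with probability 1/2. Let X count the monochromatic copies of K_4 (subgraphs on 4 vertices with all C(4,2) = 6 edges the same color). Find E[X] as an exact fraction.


Let X = Σ_S X_S over the C(6, 4) = 15 subsets S of size 4, where X_S = 1 if the K_4 on S is monochromatic.
For a fixed S, the K_4 on S has C(4, 2) = 6 edges. P[all 6 edges red] = (1/2)^6, and likewise for blue, so P[monochromatic] = 2·(1/2)^6 = 2^{1 − 6} = 1/32.
By linearity: E[X] = C(6, 4) · 2^{1 − 6} = 15 · 1/32 = 15/32.
Numerically: E[X] ≈ 0.469.

E[X] = C(6,4)·2^(1−C(4,2)) = 15/32 ≈ 0.469.


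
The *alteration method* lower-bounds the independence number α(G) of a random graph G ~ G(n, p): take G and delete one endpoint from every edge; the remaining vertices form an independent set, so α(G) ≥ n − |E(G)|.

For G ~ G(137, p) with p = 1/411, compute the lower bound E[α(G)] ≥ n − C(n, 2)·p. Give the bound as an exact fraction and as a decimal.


E[|E(G)|] = C(137, 2)·p = 9316 · (1/411) = 68/3.
E[α(G)] ≥ n − E[|E(G)|] = 137 − 68/3 = 343/3.
Numerically: ≈ 114.333.
(This is only a lower bound; the true E[α(G)] may be larger.)

E[α(G)] ≥ 343/3 ≈ 114.333.


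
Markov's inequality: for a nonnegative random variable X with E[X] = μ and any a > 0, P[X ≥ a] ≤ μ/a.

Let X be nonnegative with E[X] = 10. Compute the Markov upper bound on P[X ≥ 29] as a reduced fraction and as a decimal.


μ = E[X] = 10, a = 29.
Markov: P[X ≥ 29] ≤ μ/a = (10)/29 = 10/29.
Numerically: ≈ 0.3448.
(Since a = 29 > μ = 10.0000, the bound 10/29 is < 1 and informative.)

P[X ≥ 29] ≤ 10/29 ≈ 0.3448.


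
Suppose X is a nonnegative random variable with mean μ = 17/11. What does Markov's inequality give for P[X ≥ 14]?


μ = E[X] = 17/11, a = 14.
Markov: P[X ≥ 14] ≤ μ/a = (17/11)/14 = 17/154.
Numerically: ≈ 0.110.
(Since a = 14 > μ = 1.545, the bound 17/154 is < 1 and informative.)

P[X ≥ 14] ≤ 17/154 ≈ 0.110.


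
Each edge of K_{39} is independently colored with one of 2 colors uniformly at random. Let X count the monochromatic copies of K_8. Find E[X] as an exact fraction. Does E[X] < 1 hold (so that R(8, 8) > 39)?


E[X] = C(39, 8) · 2^{1 − 28} = 61523748 · 2^{−27} = 61523748/134217728.
As a reduced fraction: E[X] = 15380937/33554432 ≈ 0.45839.
Is E[X] < 1? YES.
Since E[X] < 1, there exists a 2-coloring of K_{39} with no monochromatic K_8; hence R(8, 8) > 39.

E[X] = 15380937/33554432 ≈ 0.45839; E[X] < 1, so R(8, 8) > 39.


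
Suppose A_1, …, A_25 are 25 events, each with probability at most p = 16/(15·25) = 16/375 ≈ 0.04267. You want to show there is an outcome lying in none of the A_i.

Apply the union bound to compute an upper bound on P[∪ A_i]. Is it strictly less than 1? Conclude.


Union bound: P[∪_{i=1}^{25} A_i] ≤ Σ_i P[A_i] ≤ 25·p = 25·(16/375) = 16/15.
Numerically: 16/15 ≈ 1.06667.
Is 16/15 < 1? NO.
Since the bound 16/15 is ≥ 1, the union bound is uninformative here; it does NOT by itself certify existence.

25·p = 16/15 ≈ 1.06667; existence NOT certified by the union bound.


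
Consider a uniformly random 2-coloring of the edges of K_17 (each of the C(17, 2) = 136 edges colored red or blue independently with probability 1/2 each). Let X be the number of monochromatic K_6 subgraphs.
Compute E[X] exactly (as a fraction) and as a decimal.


Let X = Σ_S X_S over the C(17, 6) = 12376 subsets S of size 6, where X_S = 1 if the K_6 on S is monochromatic.
For a fixed S, the K_6 on S has C(6, 2) = 15 edges. P[all 15 edges red] = (1/2)^15, and likewise for blue, so P[monochromatic] = 2·(1/2)^15 = 2^{1 − 15} = 1/16384.
Summing: E[X] = C(17, 6) · 2^{1 − 15} = 12376 · 1/16384 = 1547/2048.
Numerically: E[X] ≈ 0.755.

E[X] = C(17,6)·2^(1−C(6,2)) = 1547/2048 ≈ 0.755.


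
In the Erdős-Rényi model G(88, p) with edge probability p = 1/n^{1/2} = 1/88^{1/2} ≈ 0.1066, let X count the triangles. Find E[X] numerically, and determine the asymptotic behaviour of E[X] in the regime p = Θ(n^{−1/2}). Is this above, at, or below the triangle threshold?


Number of potential triangles: C(88, 3) = 109736.
Each occurs with probability p³ ≈ (0.1066)³ ≈ 1.21136771e-03.
By linearity: E[X] = C(88, 3)·p³ ≈ 109736 · 1.21136771e-03 ≈ 132.930647.
Since α = 1/2 < 1, p = c/n^{1/2} ≫ 1/n is above the triangle threshold p ~ 1/n. Asymptotically E[X] ~ (c³/6)·n^{3(1−α)} = (1³/6)·n^{1.5} → ∞; triangles are abundant w.h.p.

E[X] ≈ 132.930647; in regime p = Θ(1/n^{1/2}) E[X] diverges (above the triangle threshold p ~ 1/n).


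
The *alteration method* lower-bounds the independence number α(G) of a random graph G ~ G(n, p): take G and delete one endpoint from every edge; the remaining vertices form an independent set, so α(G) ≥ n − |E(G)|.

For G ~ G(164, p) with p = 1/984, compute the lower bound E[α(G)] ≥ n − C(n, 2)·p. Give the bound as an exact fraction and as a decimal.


E[|E(G)|] = C(164, 2)·p = 13366 · (1/984) = 163/12.
E[α(G)] ≥ n − E[|E(G)|] = 164 − 163/12 = 1805/12.
Numerically: ≈ 150.4167.
(This is only a lower bound; the true E[α(G)] may be larger.)

E[α(G)] ≥ 1805/12 ≈ 150.4167.


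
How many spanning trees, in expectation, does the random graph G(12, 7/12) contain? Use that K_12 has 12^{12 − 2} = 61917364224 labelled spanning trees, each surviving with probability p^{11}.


K_12 has 12^{12 − 2} = 61917364224 labelled spanning trees.
For each such spanning tree H, let X_H = 1 if all 11 edges of H are present in G. Then P[X_H = 1] = p^{11} = (7/12)^{11} = 1977326743/743008370688.
By linearity: E[X] = Σ_H E[X_H] = 61917364224 · p^{11} = 61917364224 · 1977326743/743008370688 = 1977326743/12.
Numerically: E[X] ≈ 1.6478e+08.

E[X] = 61917364224 · (7/12)^{11} = 1977326743/12 ≈ 1.6478e+08.


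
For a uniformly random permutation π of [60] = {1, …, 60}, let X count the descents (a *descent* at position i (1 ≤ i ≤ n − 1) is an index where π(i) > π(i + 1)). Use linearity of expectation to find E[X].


Write X = Σ X_I over i = 1, …, 59, with X_I the indicator of one descent.
There are 59 indicators.
For each fixed i, the pair (π(i), π(i+1)) is a uniformly random ordered pair of distinct values from {1, …, 60}; by symmetry P[π(i) > π(i+1)] = 1/2.
By linearity: E[X] = 59 · (1/2) = (60 − 1) · (1/2) = 59/2 ≈ 29.500000.

E[X] = 59/2 = 29.500000.


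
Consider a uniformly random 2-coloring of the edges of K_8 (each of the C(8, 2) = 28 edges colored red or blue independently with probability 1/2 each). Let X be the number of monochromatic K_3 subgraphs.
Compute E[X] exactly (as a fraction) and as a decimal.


Let X = Σ_S X_S over the C(8, 3) = 56 subsets S of size 3, where X_S = 1 if the K_3 on S is monochromatic.
For a fixed S, the K_3 on S has C(3, 2) = 3 edges. P[all 3 edges red] = (1/2)^3, and likewise for blue, so P[monochromatic] = 2·(1/2)^3 = 2^{1 − 3} = 1/4.
By linearity of expectation: E[X] = C(8, 3) · 2^{1 − 3} = 56 · 1/4 = 14.
Numerically: E[X] ≈ 14.0000.

E[X] = C(8,3)·2^(1−C(3,2)) = 14 ≈ 14.0000.


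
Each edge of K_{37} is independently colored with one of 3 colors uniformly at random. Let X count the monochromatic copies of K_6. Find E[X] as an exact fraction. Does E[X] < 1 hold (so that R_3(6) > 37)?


E[X] = C(37, 6) · 3^{1 − 15} = 2324784 · 3^{−14} = 2324784/4782969.
As a reduced fraction: E[X] = 774928/1594323 ≈ 0.4861.
Is E[X] < 1? YES.
Since E[X] < 1, there exists a 3-coloring of K_{37} with no monochromatic K_6; hence R_3(6) > 37.

E[X] = 774928/1594323 ≈ 0.4861; E[X] < 1, so R_3(6) > 37.


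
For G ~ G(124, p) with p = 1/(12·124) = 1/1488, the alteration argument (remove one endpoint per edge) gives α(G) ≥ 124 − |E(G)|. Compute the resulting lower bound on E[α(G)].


E[|E(G)|] = C(124, 2)·p = 7626 · (1/1488) = 41/8.
E[α(G)] ≥ n − E[|E(G)|] = 124 − 41/8 = 951/8.
Numerically: ≈ 118.875000.
(This is only a lower bound; the true E[α(G)] may be larger.)

E[α(G)] ≥ 951/8 ≈ 118.875000.


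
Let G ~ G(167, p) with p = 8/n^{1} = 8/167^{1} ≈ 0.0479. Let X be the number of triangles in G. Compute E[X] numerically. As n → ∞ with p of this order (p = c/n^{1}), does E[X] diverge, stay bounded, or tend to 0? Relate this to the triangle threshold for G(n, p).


Number of potential triangles: C(167, 3) = 762355.
Each occurs with probability p³ ≈ (0.0479)³ ≈ 1.09931e-04.
By linearity: E[X] = C(167, 3)·p³ ≈ 762355 · 1.09931e-04 ≈ 83.807.
Here α = 1, so p = 8/n is exactly at the triangle threshold p ~ 1/n. Asymptotically E[X] → c³/6 = 8³/6 = 256/3 ≈ 85.333, a bounded constant. In this regime the triangle count is asymptotically Poisson(c³/6).

E[X] ≈ 83.807; in regime p = Θ(1/n^{1}) E[X] stays bounded (at the triangle threshold p ~ 1/n).


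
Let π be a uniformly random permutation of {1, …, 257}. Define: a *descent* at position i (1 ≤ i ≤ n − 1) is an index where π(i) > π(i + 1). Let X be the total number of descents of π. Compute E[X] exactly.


Write X = Σ X_I over i = 1, …, 256, with X_I the indicator of one descent.
There are 256 indicators.
For each fixed i, the pair (π(i), π(i+1)) is a uniformly random ordered pair of distinct values from {1, …, 257}; by symmetry P[π(i) > π(i+1)] = 1/2.
By linearity: E[X] = 256 · (1/2) = (257 − 1) · (1/2) = 128 ≈ 128.000.

E[X] = 128 = 128.000.


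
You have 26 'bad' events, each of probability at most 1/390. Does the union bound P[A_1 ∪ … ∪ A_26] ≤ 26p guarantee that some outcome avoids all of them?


Union bound: P[∪_{i=1}^{26} A_i] ≤ Σ_i P[A_i] ≤ 26·p = 26·(1/390) = 1/15.
Numerically: 1/15 ≈ 0.067.
Is 1/15 < 1? YES.
Since P[∪ A_i] ≤ 1/15 < 1, the complement has P[∩ A_i^c] ≥ 1 − 1/15 = 14/15 > 0, so some outcome avoids every A_i.

26·p = 1/15 ≈ 0.067; existence CERTIFIED by the union bound.


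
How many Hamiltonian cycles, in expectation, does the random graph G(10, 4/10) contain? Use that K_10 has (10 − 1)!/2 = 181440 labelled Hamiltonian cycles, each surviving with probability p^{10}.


K_10 has (10 − 1)!/2 = 181440 labelled Hamiltonian cycles.
For each such Hamiltonian cycle H, let X_H = 1 if all 10 edges of H are present in G. Then P[X_H = 1] = p^{10} = (2/5)^{10} = 1024/9765625.
By linearity: E[X] = Σ_H E[X_H] = 181440 · p^{10} = 181440 · 1024/9765625 = 37158912/1953125.
Numerically: E[X] ≈ 19.03.

E[X] = 181440 · (2/5)^{10} = 37158912/1953125 ≈ 19.03.


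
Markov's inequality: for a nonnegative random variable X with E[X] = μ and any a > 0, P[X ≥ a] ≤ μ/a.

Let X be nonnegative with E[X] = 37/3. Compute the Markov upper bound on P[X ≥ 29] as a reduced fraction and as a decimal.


μ = E[X] = 37/3, a = 29.
Markov: P[X ≥ 29] ≤ μ/a = (37/3)/29 = 37/87.
Numerically: ≈ 0.425.
(Since a = 29 > μ = 12.333, the bound 37/87 is < 1 and informative.)

P[X ≥ 29] ≤ 37/87 ≈ 0.425.


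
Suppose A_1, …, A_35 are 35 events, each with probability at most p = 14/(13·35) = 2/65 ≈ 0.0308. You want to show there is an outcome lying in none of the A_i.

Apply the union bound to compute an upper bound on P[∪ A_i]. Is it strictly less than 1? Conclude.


Union bound: P[∪_{i=1}^{35} A_i] ≤ Σ_i P[A_i] ≤ 35·p = 35·(2/65) = 14/13.
Numerically: 14/13 ≈ 1.0769.
Is 14/13 < 1? NO.
Since the bound 14/13 is ≥ 1, the union bound is uninformative here; it does NOT by itself certify existence.

35·p = 14/13 ≈ 1.0769; existence NOT certified by the union bound.


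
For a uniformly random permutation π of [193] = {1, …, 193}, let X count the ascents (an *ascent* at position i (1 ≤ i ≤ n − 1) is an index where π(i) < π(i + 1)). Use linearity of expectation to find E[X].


Write X = Σ X_I over i = 1, …, 192, with X_I the indicator of one ascent.
There are 192 indicators.
For each fixed i, the pair (π(i), π(i+1)) is a uniformly random ordered pair of distinct values from {1, …, 193}; by symmetry P[π(i) < π(i+1)] = 1/2.
By linearity: E[X] = 192 · (1/2) = (193 − 1) · (1/2) = 96 ≈ 96.000000.

E[X] = 96 = 96.000000.


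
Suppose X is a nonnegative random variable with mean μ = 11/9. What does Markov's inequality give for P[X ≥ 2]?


μ = E[X] = 11/9, a = 2.
Markov: P[X ≥ 2] ≤ μ/a = (11/9)/2 = 11/18.
Numerically: ≈ 0.6111.
(Since a = 2 > μ = 1.2222, the bound 11/18 is < 1 and informative.)

P[X ≥ 2] ≤ 11/18 ≈ 0.6111.


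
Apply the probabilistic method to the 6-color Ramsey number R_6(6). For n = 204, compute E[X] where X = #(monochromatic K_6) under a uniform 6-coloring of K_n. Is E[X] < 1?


E[X] = C(204, 6) · 6^{1 − 15} = 92944609660 · 6^{−14} = 92944609660/78364164096.
As a reduced fraction: E[X] = 23236152415/19591041024 ≈ 1.1860601.
Is E[X] < 1? NO.
Since E[X] ≥ 1, the first-moment bound is inconclusive at n = 204; it does NOT by itself certify R_6(6) > 204.

E[X] = 23236152415/19591041024 ≈ 1.1860601; E[X] ≥ 1; first-moment method inconclusive here.


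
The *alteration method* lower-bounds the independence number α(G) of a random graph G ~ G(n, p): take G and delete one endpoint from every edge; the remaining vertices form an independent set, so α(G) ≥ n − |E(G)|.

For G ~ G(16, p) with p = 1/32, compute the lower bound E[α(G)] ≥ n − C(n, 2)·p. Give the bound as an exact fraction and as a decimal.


E[|E(G)|] = C(16, 2)·p = 120 · (1/32) = 15/4.
E[α(G)] ≥ n − E[|E(G)|] = 16 − 15/4 = 49/4.
Numerically: ≈ 12.250.
(This is only a lower bound; the true E[α(G)] may be larger.)

E[α(G)] ≥ 49/4 ≈ 12.250.


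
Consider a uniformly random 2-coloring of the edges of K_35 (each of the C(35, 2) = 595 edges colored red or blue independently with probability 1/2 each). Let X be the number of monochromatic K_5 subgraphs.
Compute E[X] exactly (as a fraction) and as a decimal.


Let X = Σ_S X_S over the C(35, 5) = 324632 subsets S of size 5, where X_S = 1 if the K_5 on S is monochromatic.
For a fixed S, the K_5 on S has C(5, 2) = 10 edges. P[all 10 edges red] = (1/2)^10, and likewise for blue, so P[monochromatic] = 2·(1/2)^10 = 2^{1 − 10} = 1/512.
Summing: E[X] = C(35, 5) · 2^{1 − 10} = 324632 · 1/512 = 40579/64.
Numerically: E[X] ≈ 634.04688.

E[X] = C(35,5)·2^(1−C(5,2)) = 40579/64 ≈ 634.04688.


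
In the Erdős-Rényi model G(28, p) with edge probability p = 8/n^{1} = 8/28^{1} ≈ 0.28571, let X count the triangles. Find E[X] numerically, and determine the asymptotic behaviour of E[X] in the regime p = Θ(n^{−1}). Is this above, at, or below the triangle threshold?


Number of potential triangles: C(28, 3) = 3276.
Each occurs with probability p³ ≈ (0.28571)³ ≈ 2.3323615e-02.
By linearity: E[X] = C(28, 3)·p³ ≈ 3276 · 2.3323615e-02 ≈ 76.40816.
Here α = 1, so p = 8/n is exactly at the triangle threshold p ~ 1/n. Asymptotically E[X] → c³/6 = 8³/6 = 256/3 ≈ 85.33333, a bounded constant. In this regime the triangle count is asymptotically Poisson(c³/6).

E[X] ≈ 76.40816; in regime p = Θ(1/n^{1}) E[X] stays bounded (at the triangle threshold p ~ 1/n).


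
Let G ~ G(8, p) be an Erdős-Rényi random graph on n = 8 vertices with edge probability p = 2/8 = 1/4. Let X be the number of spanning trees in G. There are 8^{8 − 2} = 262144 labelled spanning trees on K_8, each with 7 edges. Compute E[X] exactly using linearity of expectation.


K_8 has 8^{8 − 2} = 262144 labelled spanning trees.
For each such spanning tree H, let X_H = 1 if all 7 edges of H are present in G. Then P[X_H = 1] = p^{7} = (1/4)^{7} = 1/16384.
By linearity of expectation: E[X] = Σ_H E[X_H] = 262144 · p^{7} = 262144 · 1/16384 = 16.
Numerically: E[X] ≈ 16.

E[X] = 262144 · (1/4)^{7} = 16 ≈ 16.


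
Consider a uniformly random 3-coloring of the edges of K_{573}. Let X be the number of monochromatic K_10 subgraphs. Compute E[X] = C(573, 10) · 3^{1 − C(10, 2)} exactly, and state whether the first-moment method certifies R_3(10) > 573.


E[X] = C(573, 10) · 3^{1 − 45} = 971597135635805762226 · 3^{−44} = 971597135635805762226/984770902183611232881.
As a reduced fraction: E[X] = 35985079097622435638/36472996377170786403 ≈ 0.987.
Is E[X] < 1? YES.
Since E[X] < 1, there exists a 3-coloring of K_{573} with no monochromatic K_10; hence R_3(10) > 573.

E[X] = 35985079097622435638/36472996377170786403 ≈ 0.987; E[X] < 1, so R_3(10) > 573.


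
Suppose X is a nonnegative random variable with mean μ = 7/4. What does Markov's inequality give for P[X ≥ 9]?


μ = E[X] = 7/4, a = 9.
Markov: P[X ≥ 9] ≤ μ/a = (7/4)/9 = 7/36.
Numerically: ≈ 0.19444.
(Since a = 9 > μ = 1.75000, the bound 7/36 is < 1 and informative.)

P[X ≥ 9] ≤ 7/36 ≈ 0.19444.


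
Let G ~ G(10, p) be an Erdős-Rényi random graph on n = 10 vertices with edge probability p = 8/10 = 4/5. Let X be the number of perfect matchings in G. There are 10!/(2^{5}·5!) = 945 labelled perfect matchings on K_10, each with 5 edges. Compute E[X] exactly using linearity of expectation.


K_10 has 10!/(2^{5}·5!) = 945 labelled perfect matchings.
For each such perfect matching H, let X_H = 1 if all 5 edges of H are present in G. Then P[X_H = 1] = p^{5} = (4/5)^{5} = 1024/3125.
By linearity of expectation: E[X] = Σ_H E[X_H] = 945 · p^{5} = 945 · 1024/3125 = 193536/625.
Numerically: E[X] ≈ 309.658.

E[X] = 945 · (4/5)^{5} = 193536/625 ≈ 309.658.


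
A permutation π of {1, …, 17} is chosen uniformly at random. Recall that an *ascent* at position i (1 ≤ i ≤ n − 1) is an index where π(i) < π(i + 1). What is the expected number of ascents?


Write X = Σ X_I over i = 1, …, 16, with X_I the indicator of one ascent.
There are 16 indicators.
For each fixed i, the pair (π(i), π(i+1)) is a uniformly random ordered pair of distinct values from {1, …, 17}; by symmetry P[π(i) < π(i+1)] = 1/2.
By linearity: E[X] = 16 · (1/2) = (17 − 1) · (1/2) = 8 ≈ 8.000.

E[X] = 8 = 8.000.
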